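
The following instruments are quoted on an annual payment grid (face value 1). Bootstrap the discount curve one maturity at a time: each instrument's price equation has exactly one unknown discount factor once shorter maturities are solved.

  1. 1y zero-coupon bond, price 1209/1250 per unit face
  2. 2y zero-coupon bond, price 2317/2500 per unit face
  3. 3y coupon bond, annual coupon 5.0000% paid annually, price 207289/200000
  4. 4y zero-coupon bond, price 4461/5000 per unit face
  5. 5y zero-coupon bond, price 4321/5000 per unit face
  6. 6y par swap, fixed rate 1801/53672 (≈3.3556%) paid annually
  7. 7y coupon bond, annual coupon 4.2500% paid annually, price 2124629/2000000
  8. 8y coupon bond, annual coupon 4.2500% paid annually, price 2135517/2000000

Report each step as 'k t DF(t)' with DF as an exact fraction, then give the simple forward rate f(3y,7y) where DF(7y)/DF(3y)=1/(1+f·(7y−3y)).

1 1 1209/1250
2 2 2317/2500
3 3 8969/10000
4 4 4461/5000
5 5 4321/5000
6 6 8199/10000
7 7 4001/5000
8 8 483/625
f(3y,7y) = ((8969/10000)/(4001/5000) − 1)/(4) = 967/32008 ≈ 3.0211%

step 1 [1y] zero: DF = P = 1209/1250 ≈ 0.967200
step 2 [2y] zero: DF = P = 2317/2500 ≈ 0.926800
step 3 [3y] bond c/1=1/20: DF=(207289/200000 − 1/20·(0.967200+0.926800))/(1+1/20) = 8969/10000 ≈ 0.896900
step 4 [4y] zero: DF = P = 4461/5000 ≈ 0.892200
step 5 [5y] zero: DF = P = 4321/5000 ≈ 0.864200
step 6 [6y] swap r/1=1801/53672: DF=(1 − 1801/53672·(0.967200+0.926800+0.896900+0.892200+0.864200))/(1+1801/53672) = 8199/10000 ≈ 0.819900
step 7 [7y] bond c/1=17/400: DF=(2124629/2000000 − 17/400·(0.967200+0.926800+0.896900+0.892200+0.864200+0.819900))/(1+17/400) = 4001/5000 ≈ 0.800200
step 8 [8y] bond c/1=17/400: DF=(2135517/2000000 − 17/400·(0.967200+0.926800+0.896900+0.892200+0.864200+0.819900+0.800200))/(1+17/400) = 483/625 ≈ 0.772800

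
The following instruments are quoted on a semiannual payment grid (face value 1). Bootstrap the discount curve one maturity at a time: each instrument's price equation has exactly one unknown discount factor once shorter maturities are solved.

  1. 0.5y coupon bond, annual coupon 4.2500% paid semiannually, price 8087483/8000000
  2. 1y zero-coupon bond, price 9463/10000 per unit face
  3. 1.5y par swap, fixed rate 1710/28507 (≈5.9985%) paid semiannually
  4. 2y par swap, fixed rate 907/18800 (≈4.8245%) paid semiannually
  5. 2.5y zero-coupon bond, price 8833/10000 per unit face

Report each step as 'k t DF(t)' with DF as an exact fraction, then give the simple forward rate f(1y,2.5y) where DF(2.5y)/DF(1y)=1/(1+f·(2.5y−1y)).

1 1/2 9899/10000
2 1 9463/10000
3 3/2 1829/2000
4 2 9093/10000
5 5/2 8833/10000
f(1y,2.5y) = ((9463/10000)/(8833/10000) − 1)/(3/2) = 420/8833 ≈ 4.7549%

step 1 [0.5y] bond c/2=17/800: DF=(8087483/8000000 − 17/800·(0))/(1+17/800) = 9899/10000 ≈ 0.989900
step 2 [1y] zero: DF = P = 9463/10000 ≈ 0.946300
step 3 [1.5y] swap r/2=855/28507: DF=(1 − 855/28507·(0.989900+0.946300))/(1+855/28507) = 1829/2000 ≈ 0.914500
step 4 [2y] swap r/2=907/37600: DF=(1 − 907/37600·(0.989900+0.946300+0.914500))/(1+907/37600) = 9093/10000 ≈ 0.909300
step 5 [2.5y] zero: DF = P = 8833/10000 ≈ 0.883300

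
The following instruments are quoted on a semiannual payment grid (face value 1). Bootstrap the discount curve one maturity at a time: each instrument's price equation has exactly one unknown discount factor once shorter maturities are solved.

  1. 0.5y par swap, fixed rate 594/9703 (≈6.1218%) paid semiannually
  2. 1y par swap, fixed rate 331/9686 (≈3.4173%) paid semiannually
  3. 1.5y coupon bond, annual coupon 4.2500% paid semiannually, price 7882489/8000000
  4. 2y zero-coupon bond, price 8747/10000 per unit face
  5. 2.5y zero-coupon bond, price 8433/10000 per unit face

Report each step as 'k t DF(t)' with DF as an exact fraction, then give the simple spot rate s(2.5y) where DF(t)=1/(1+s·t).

step 1 [0.5y] swap r/2=297/9703: DF=(1 − 297/9703·(0))/(1+297/9703) = 9703/10000 ≈ 0.970300
step 2 [1y] swap r/2=331/19372: DF=(1 − 331/19372·(0.970300))/(1+331/19372) = 9669/10000 ≈ 0.966900
step 3 [1.5y] bond c/2=17/800: DF=(7882489/8000000 − 17/800·(0.970300+0.966900))/(1+17/800) = 1849/2000 ≈ 0.924500
step 4 [2y] zero: DF = P = 8747/10000 ≈ 0.874700
step 5 [2.5y] zero: DF = P = 8433/10000 ≈ 0.843300

1 1/2 9703/10000
2 1 9669/10000
3 3/2 1849/2000
4 2 8747/10000
5 5/2 8433/10000
s(2.5y) = (1/(8433/10000) − 1)/(5/2) = 3134/42165 ≈ 7.4327%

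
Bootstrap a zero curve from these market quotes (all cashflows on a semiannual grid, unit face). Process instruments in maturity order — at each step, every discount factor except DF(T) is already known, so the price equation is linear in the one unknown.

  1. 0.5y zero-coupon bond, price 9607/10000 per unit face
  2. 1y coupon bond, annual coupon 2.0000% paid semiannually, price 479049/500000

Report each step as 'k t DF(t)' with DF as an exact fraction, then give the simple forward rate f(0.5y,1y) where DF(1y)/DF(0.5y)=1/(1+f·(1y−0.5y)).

step 1 [0.5y] zero: DF = P = 9607/10000 ≈ 0.960700
step 2 [1y] bond c/2=1/100: DF=(479049/500000 − 1/100·(0.960700))/(1+1/100) = 9391/10000 ≈ 0.939100

1 1/2 9607/10000
2 1 9391/10000
f(0.5y,1y) = ((9607/10000)/(9391/10000) − 1)/(1/2) = 432/9391 ≈ 4.6001%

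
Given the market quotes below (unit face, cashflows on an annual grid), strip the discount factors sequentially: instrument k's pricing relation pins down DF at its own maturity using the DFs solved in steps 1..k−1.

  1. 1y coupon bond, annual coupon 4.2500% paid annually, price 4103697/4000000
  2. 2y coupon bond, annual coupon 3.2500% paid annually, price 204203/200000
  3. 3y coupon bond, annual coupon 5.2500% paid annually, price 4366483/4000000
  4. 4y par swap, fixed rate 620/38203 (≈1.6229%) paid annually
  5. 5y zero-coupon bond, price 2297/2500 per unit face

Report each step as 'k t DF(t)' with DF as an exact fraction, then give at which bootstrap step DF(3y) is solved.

1 1 9841/10000
2 2 9579/10000
3 3 9403/10000
4 4 469/500
5 5 2297/2500
DF(3y) is solved at step 3

step 1 [1y] bond c/1=17/400: DF=(4103697/4000000 − 17/400·(0))/(1+17/400) = 9841/10000 ≈ 0.984100
step 2 [2y] bond c/1=13/400: DF=(204203/200000 − 13/400·(0.984100))/(1+13/400) = 9579/10000 ≈ 0.957900
step 3 [3y] bond c/1=21/400: DF=(4366483/4000000 − 21/400·(0.984100+0.957900))/(1+21/400) = 9403/10000 ≈ 0.940300
step 4 [4y] swap r/1=620/38203: DF=(1 − 620/38203·(0.984100+0.957900+0.940300))/(1+620/38203) = 469/500 ≈ 0.938000
step 5 [5y] zero: DF = P = 2297/2500 ≈ 0.918800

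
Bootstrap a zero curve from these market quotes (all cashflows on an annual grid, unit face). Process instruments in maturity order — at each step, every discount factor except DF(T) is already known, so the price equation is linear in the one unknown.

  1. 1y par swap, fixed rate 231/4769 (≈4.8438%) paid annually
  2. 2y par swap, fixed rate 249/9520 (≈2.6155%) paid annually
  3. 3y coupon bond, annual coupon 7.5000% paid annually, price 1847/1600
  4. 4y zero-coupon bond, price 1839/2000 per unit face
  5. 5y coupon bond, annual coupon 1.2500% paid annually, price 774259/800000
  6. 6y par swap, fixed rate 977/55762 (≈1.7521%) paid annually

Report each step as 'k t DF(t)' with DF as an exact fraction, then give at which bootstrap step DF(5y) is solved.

step 1 [1y] swap r/1=231/4769: DF=(1 − 231/4769·(0))/(1+231/4769) = 4769/5000 ≈ 0.953800
step 2 [2y] swap r/1=249/9520: DF=(1 − 249/9520·(0.953800))/(1+249/9520) = 4751/5000 ≈ 0.950200
step 3 [3y] bond c/1=3/40: DF=(1847/1600 − 3/40·(0.953800+0.950200))/(1+3/40) = 941/1000 ≈ 0.941000
step 4 [4y] zero: DF = P = 1839/2000 ≈ 0.919500
step 5 [5y] bond c/1=1/80: DF=(774259/800000 − 1/80·(0.953800+0.950200+0.941000+0.919500))/(1+1/80) = 4547/5000 ≈ 0.909400
step 6 [6y] swap r/1=977/55762: DF=(1 − 977/55762·(0.953800+0.950200+0.941000+0.919500+0.909400))/(1+977/55762) = 9023/10000 ≈ 0.902300

1 1 4769/5000
2 2 4751/5000
3 3 941/1000
4 4 1839/2000
5 5 4547/5000
6 6 9023/10000
DF(5y) is solved at step 5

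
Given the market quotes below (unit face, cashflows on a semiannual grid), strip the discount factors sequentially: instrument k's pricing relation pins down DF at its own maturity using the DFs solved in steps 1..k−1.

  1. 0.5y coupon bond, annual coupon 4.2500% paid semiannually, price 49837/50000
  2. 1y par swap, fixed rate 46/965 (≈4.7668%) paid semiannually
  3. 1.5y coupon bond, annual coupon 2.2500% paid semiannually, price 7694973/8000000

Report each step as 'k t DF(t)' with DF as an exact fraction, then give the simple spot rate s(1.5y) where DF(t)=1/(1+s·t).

1 1/2 122/125
2 1 477/500
3 3/2 9297/10000
s(1.5y) = (1/(9297/10000) − 1)/(3/2) = 1406/27891 ≈ 5.0411%

step 1 [0.5y] bond c/2=17/800: DF=(49837/50000 − 17/800·(0))/(1+17/800) = 122/125 ≈ 0.976000
step 2 [1y] swap r/2=23/965: DF=(1 − 23/965·(0.976000))/(1+23/965) = 477/500 ≈ 0.954000
step 3 [1.5y] bond c/2=9/800: DF=(7694973/8000000 − 9/800·(0.976000+0.954000))/(1+9/800) = 9297/10000 ≈ 0.929700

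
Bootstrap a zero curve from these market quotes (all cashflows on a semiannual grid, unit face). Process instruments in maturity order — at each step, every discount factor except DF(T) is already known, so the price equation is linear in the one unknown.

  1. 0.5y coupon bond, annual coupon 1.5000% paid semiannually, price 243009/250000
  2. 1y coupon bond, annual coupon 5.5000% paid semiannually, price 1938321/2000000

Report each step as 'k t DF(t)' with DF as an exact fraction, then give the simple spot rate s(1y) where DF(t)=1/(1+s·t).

step 1 [0.5y] bond c/2=3/400: DF=(243009/250000 − 3/400·(0))/(1+3/400) = 603/625 ≈ 0.964800
step 2 [1y] bond c/2=11/400: DF=(1938321/2000000 − 11/400·(0.964800))/(1+11/400) = 4587/5000 ≈ 0.917400

1 1/2 603/625
2 1 4587/5000
s(1y) = (1/(4587/5000) − 1)/(1) = 413/4587 ≈ 9.0037%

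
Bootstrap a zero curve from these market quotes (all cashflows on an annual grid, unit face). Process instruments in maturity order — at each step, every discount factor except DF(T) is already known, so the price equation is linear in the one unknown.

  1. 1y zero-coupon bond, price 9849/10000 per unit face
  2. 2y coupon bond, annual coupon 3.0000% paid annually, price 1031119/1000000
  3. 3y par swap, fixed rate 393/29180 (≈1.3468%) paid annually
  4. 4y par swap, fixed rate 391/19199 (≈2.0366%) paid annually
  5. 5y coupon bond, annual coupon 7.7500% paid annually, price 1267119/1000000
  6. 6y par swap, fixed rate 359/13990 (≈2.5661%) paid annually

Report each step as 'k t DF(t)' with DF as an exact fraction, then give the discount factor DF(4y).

1 1 9849/10000
2 2 2431/2500
3 3 9607/10000
4 4 4609/5000
5 5 4499/5000
6 6 2141/2500
DF(4y) = 4609/5000 ≈ 0.921800

step 1 [1y] zero: DF = P = 9849/10000 ≈ 0.984900
step 2 [2y] bond c/1=3/100: DF=(1031119/1000000 − 3/100·(0.984900))/(1+3/100) = 2431/2500 ≈ 0.972400
step 3 [3y] swap r/1=393/29180: DF=(1 − 393/29180·(0.984900+0.972400))/(1+393/29180) = 9607/10000 ≈ 0.960700
step 4 [4y] swap r/1=391/19199: DF=(1 − 391/19199·(0.984900+0.972400+0.960700))/(1+391/19199) = 4609/5000 ≈ 0.921800
step 5 [5y] bond c/1=31/400: DF=(1267119/1000000 − 31/400·(0.984900+0.972400+0.960700+0.921800))/(1+31/400) = 4499/5000 ≈ 0.899800
step 6 [6y] swap r/1=359/13990: DF=(1 − 359/13990·(0.984900+0.972400+0.960700+0.921800+0.899800))/(1+359/13990) = 2141/2500 ≈ 0.856400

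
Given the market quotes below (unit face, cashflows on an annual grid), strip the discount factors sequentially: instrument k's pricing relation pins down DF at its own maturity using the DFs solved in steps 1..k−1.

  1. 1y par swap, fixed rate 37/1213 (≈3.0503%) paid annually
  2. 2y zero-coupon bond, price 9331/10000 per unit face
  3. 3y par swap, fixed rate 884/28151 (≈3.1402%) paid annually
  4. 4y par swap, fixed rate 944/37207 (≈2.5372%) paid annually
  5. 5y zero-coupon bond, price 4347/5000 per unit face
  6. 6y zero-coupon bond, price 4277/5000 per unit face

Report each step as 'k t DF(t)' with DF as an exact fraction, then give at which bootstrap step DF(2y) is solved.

1 1 1213/1250
2 2 9331/10000
3 3 2279/2500
4 4 566/625
5 5 4347/5000
6 6 4277/5000
DF(2y) is solved at step 2

step 1 [1y] swap r/1=37/1213: DF=(1 − 37/1213·(0))/(1+37/1213) = 1213/1250 ≈ 0.970400
step 2 [2y] zero: DF = P = 9331/10000 ≈ 0.933100
step 3 [3y] swap r/1=884/28151: DF=(1 − 884/28151·(0.970400+0.933100))/(1+884/28151) = 2279/2500 ≈ 0.911600
step 4 [4y] swap r/1=944/37207: DF=(1 − 944/37207·(0.970400+0.933100+0.911600))/(1+944/37207) = 566/625 ≈ 0.905600
step 5 [5y] zero: DF = P = 4347/5000 ≈ 0.869400
step 6 [6y] zero: DF = P = 4277/5000 ≈ 0.855400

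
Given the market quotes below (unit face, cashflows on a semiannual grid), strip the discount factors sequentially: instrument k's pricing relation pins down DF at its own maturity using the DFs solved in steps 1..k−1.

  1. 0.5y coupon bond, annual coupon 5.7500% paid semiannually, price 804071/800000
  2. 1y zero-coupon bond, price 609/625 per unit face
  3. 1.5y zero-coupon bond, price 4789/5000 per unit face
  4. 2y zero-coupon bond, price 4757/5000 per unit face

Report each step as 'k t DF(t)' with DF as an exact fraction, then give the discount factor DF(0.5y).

step 1 [0.5y] bond c/2=23/800: DF=(804071/800000 − 23/800·(0))/(1+23/800) = 977/1000 ≈ 0.977000
step 2 [1y] zero: DF = P = 609/625 ≈ 0.974400
step 3 [1.5y] zero: DF = P = 4789/5000 ≈ 0.957800
step 4 [2y] zero: DF = P = 4757/5000 ≈ 0.951400

1 1/2 977/1000
2 1 609/625
3 3/2 4789/5000
4 2 4757/5000
DF(0.5y) = 977/1000 ≈ 0.977000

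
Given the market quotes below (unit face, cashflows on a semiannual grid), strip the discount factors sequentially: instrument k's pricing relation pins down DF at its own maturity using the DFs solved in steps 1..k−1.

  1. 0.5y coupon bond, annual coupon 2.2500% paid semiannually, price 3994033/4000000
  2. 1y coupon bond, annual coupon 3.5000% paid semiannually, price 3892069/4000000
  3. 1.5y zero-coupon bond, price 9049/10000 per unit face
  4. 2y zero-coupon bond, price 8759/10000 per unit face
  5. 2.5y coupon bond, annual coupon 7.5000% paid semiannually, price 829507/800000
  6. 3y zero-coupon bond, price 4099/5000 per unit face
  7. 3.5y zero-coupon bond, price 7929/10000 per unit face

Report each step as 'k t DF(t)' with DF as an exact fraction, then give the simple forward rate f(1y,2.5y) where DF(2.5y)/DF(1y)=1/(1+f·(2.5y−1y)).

step 1 [0.5y] bond c/2=9/800: DF=(3994033/4000000 − 9/800·(0))/(1+9/800) = 4937/5000 ≈ 0.987400
step 2 [1y] bond c/2=7/400: DF=(3892069/4000000 − 7/400·(0.987400))/(1+7/400) = 9393/10000 ≈ 0.939300
step 3 [1.5y] zero: DF = P = 9049/10000 ≈ 0.904900
step 4 [2y] zero: DF = P = 8759/10000 ≈ 0.875900
step 5 [2.5y] bond c/2=3/80: DF=(829507/800000 − 3/80·(0.987400+0.939300+0.904900+0.875900))/(1+3/80) = 4327/5000 ≈ 0.865400
step 6 [3y] zero: DF = P = 4099/5000 ≈ 0.819800
step 7 [3.5y] zero: DF = P = 7929/10000 ≈ 0.792900

1 1/2 4937/5000
2 1 9393/10000
3 3/2 9049/10000
4 2 8759/10000
5 5/2 4327/5000
6 3 4099/5000
7 7/2 7929/10000
f(1y,2.5y) = ((9393/10000)/(4327/5000) − 1)/(3/2) = 739/12981 ≈ 5.6929%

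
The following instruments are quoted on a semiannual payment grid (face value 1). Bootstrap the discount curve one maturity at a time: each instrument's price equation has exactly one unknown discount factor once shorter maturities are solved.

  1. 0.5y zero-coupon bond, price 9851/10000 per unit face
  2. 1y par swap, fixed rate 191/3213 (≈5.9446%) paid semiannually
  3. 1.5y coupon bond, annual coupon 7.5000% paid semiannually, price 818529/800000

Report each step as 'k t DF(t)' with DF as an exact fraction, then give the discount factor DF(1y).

step 1 [0.5y] zero: DF = P = 9851/10000 ≈ 0.985100
step 2 [1y] swap r/2=191/6426: DF=(1 − 191/6426·(0.985100))/(1+191/6426) = 9427/10000 ≈ 0.942700
step 3 [1.5y] bond c/2=3/80: DF=(818529/800000 − 3/80·(0.985100+0.942700))/(1+3/80) = 1833/2000 ≈ 0.916500

1 1/2 9851/10000
2 1 9427/10000
3 3/2 1833/2000
DF(1y) = 9427/10000 ≈ 0.942700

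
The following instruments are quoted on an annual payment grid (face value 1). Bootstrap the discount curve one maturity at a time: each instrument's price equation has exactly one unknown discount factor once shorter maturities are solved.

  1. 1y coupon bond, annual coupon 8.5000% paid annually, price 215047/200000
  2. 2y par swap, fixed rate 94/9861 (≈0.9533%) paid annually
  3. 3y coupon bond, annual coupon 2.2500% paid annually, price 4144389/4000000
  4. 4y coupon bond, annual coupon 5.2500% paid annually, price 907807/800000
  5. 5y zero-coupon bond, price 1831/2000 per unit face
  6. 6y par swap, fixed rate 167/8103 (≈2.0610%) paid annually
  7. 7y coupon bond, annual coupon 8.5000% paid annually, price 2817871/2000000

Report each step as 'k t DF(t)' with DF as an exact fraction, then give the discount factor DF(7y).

1 1 991/1000
2 2 2453/2500
3 3 9699/10000
4 4 4657/5000
5 5 1831/2000
6 6 8831/10000
7 7 4271/5000
DF(7y) = 4271/5000 ≈ 0.854200

step 1 [1y] bond c/1=17/200: DF=(215047/200000 − 17/200·(0))/(1+17/200) = 991/1000 ≈ 0.991000
step 2 [2y] swap r/1=94/9861: DF=(1 − 94/9861·(0.991000))/(1+94/9861) = 2453/2500 ≈ 0.981200
step 3 [3y] bond c/1=9/400: DF=(4144389/4000000 − 9/400·(0.991000+0.981200))/(1+9/400) = 9699/10000 ≈ 0.969900
step 4 [4y] bond c/1=21/400: DF=(907807/800000 − 21/400·(0.991000+0.981200+0.969900))/(1+21/400) = 4657/5000 ≈ 0.931400
step 5 [5y] zero: DF = P = 1831/2000 ≈ 0.915500
step 6 [6y] swap r/1=167/8103: DF=(1 − 167/8103·(0.991000+0.981200+0.969900+0.931400+0.915500))/(1+167/8103) = 8831/10000 ≈ 0.883100
step 7 [7y] bond c/1=17/200: DF=(2817871/2000000 − 17/200·(0.991000+0.981200+0.969900+0.931400+0.915500+0.883100))/(1+17/200) = 4271/5000 ≈ 0.854200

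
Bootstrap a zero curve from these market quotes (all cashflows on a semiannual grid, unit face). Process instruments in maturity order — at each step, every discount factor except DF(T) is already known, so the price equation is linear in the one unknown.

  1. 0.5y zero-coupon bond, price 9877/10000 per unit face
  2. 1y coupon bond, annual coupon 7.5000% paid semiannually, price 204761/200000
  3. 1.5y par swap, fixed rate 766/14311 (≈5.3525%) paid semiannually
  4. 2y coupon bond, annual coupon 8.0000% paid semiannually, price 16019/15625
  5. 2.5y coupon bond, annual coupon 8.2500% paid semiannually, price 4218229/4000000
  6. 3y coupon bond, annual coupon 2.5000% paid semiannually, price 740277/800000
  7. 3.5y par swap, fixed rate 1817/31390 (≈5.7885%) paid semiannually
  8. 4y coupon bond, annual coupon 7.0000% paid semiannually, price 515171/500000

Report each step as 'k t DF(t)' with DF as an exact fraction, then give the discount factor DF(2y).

1 1/2 9877/10000
2 1 9511/10000
3 3/2 4617/5000
4 2 8757/10000
5 5/2 8647/10000
6 3 8571/10000
7 7/2 8183/10000
8 4 979/1250
DF(2y) = 8757/10000 ≈ 0.875700

step 1 [0.5y] zero: DF = P = 9877/10000 ≈ 0.987700
step 2 [1y] bond c/2=3/80: DF=(204761/200000 − 3/80·(0.987700))/(1+3/80) = 9511/10000 ≈ 0.951100
step 3 [1.5y] swap r/2=383/14311: DF=(1 − 383/14311·(0.987700+0.951100))/(1+383/14311) = 4617/5000 ≈ 0.923400
step 4 [2y] bond c/2=1/25: DF=(16019/15625 − 1/25·(0.987700+0.951100+0.923400))/(1+1/25) = 8757/10000 ≈ 0.875700
step 5 [2.5y] bond c/2=33/800: DF=(4218229/4000000 − 33/800·(0.987700+0.951100+0.923400+0.875700))/(1+33/800) = 8647/10000 ≈ 0.864700
step 6 [3y] bond c/2=1/80: DF=(740277/800000 − 1/80·(0.987700+0.951100+0.923400+0.875700+0.864700))/(1+1/80) = 8571/10000 ≈ 0.857100
step 7 [3.5y] swap r/2=1817/62780: DF=(1 − 1817/62780·(0.987700+0.951100+0.923400+0.875700+0.864700+0.857100))/(1+1817/62780) = 8183/10000 ≈ 0.818300
step 8 [4y] bond c/2=7/200: DF=(515171/500000 − 7/200·(0.987700+0.951100+0.923400+0.875700+0.864700+0.857100+0.818300))/(1+7/200) = 979/1250 ≈ 0.783200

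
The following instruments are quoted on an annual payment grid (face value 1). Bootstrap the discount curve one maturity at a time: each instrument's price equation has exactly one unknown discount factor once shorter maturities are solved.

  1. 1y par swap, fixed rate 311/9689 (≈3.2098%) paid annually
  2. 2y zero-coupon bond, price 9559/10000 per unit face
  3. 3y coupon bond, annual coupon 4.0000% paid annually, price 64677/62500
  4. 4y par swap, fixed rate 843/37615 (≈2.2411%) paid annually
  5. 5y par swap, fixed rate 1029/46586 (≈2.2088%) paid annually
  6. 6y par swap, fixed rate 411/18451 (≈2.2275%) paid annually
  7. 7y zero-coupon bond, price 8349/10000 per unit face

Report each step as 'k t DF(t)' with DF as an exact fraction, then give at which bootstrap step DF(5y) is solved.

step 1 [1y] swap r/1=311/9689: DF=(1 − 311/9689·(0))/(1+311/9689) = 9689/10000 ≈ 0.968900
step 2 [2y] zero: DF = P = 9559/10000 ≈ 0.955900
step 3 [3y] bond c/1=1/25: DF=(64677/62500 − 1/25·(0.968900+0.955900))/(1+1/25) = 921/1000 ≈ 0.921000
step 4 [4y] swap r/1=843/37615: DF=(1 − 843/37615·(0.968900+0.955900+0.921000))/(1+843/37615) = 9157/10000 ≈ 0.915700
step 5 [5y] swap r/1=1029/46586: DF=(1 − 1029/46586·(0.968900+0.955900+0.921000+0.915700))/(1+1029/46586) = 8971/10000 ≈ 0.897100
step 6 [6y] swap r/1=411/18451: DF=(1 − 411/18451·(0.968900+0.955900+0.921000+0.915700+0.897100))/(1+411/18451) = 8767/10000 ≈ 0.876700
step 7 [7y] zero: DF = P = 8349/10000 ≈ 0.834900

1 1 9689/10000
2 2 9559/10000
3 3 921/1000
4 4 9157/10000
5 5 8971/10000
6 6 8767/10000
7 7 8349/10000
DF(5y) is solved at step 5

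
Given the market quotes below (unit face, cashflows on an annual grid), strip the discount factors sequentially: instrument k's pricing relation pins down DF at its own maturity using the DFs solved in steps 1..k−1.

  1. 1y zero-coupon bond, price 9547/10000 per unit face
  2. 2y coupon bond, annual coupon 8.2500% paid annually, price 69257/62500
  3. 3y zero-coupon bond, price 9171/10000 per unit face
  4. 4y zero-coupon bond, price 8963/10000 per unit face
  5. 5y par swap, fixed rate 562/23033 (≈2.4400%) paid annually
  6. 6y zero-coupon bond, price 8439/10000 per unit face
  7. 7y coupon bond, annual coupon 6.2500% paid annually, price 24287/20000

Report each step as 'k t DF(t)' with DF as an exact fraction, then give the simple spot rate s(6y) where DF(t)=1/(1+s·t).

step 1 [1y] zero: DF = P = 9547/10000 ≈ 0.954700
step 2 [2y] bond c/1=33/400: DF=(69257/62500 − 33/400·(0.954700))/(1+33/400) = 9509/10000 ≈ 0.950900
step 3 [3y] zero: DF = P = 9171/10000 ≈ 0.917100
step 4 [4y] zero: DF = P = 8963/10000 ≈ 0.896300
step 5 [5y] swap r/1=562/23033: DF=(1 − 562/23033·(0.954700+0.950900+0.917100+0.896300))/(1+562/23033) = 2219/2500 ≈ 0.887600
step 6 [6y] zero: DF = P = 8439/10000 ≈ 0.843900
step 7 [7y] bond c/1=1/16: DF=(24287/20000 − 1/16·(0.954700+0.950900+0.917100+0.896300+0.887600+0.843900))/(1+1/16) = 8223/10000 ≈ 0.822300

1 1 9547/10000
2 2 9509/10000
3 3 9171/10000
4 4 8963/10000
5 5 2219/2500
6 6 8439/10000
7 7 8223/10000
s(6y) = (1/(8439/10000) − 1)/(6) = 1561/50634 ≈ 3.0829%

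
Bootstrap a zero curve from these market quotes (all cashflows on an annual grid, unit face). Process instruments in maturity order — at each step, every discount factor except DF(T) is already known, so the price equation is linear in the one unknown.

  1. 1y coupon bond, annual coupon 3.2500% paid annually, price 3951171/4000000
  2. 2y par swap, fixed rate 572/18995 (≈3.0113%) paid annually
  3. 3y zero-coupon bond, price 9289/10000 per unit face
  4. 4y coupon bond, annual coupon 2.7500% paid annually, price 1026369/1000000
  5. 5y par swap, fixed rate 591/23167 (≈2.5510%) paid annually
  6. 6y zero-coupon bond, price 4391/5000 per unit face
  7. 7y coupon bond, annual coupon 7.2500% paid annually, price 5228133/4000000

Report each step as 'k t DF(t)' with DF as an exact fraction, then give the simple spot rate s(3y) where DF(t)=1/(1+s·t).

step 1 [1y] bond c/1=13/400: DF=(3951171/4000000 − 13/400·(0))/(1+13/400) = 9567/10000 ≈ 0.956700
step 2 [2y] swap r/1=572/18995: DF=(1 − 572/18995·(0.956700))/(1+572/18995) = 2357/2500 ≈ 0.942800
step 3 [3y] zero: DF = P = 9289/10000 ≈ 0.928900
step 4 [4y] bond c/1=11/400: DF=(1026369/1000000 − 11/400·(0.956700+0.942800+0.928900))/(1+11/400) = 577/625 ≈ 0.923200
step 5 [5y] swap r/1=591/23167: DF=(1 − 591/23167·(0.956700+0.942800+0.928900+0.923200))/(1+591/23167) = 4409/5000 ≈ 0.881800
step 6 [6y] zero: DF = P = 4391/5000 ≈ 0.878200
step 7 [7y] bond c/1=29/400: DF=(5228133/4000000 − 29/400·(0.956700+0.942800+0.928900+0.923200+0.881800+0.878200))/(1+29/400) = 8461/10000 ≈ 0.846100

1 1 9567/10000
2 2 2357/2500
3 3 9289/10000
4 4 577/625
5 5 4409/5000
6 6 4391/5000
7 7 8461/10000
s(3y) = (1/(9289/10000) − 1)/(3) = 237/9289 ≈ 2.5514%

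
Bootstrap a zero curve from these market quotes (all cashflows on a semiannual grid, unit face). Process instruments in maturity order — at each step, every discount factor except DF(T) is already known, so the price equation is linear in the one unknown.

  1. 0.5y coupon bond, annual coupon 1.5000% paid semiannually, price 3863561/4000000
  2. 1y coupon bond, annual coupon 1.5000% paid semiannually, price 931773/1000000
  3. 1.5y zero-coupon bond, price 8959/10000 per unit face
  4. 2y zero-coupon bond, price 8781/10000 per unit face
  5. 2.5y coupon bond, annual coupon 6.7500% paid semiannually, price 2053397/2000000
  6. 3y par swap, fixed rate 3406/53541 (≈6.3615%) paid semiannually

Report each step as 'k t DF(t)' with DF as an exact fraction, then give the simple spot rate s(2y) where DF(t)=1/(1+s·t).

step 1 [0.5y] bond c/2=3/400: DF=(3863561/4000000 − 3/400·(0))/(1+3/400) = 9587/10000 ≈ 0.958700
step 2 [1y] bond c/2=3/400: DF=(931773/1000000 − 3/400·(0.958700))/(1+3/400) = 9177/10000 ≈ 0.917700
step 3 [1.5y] zero: DF = P = 8959/10000 ≈ 0.895900
step 4 [2y] zero: DF = P = 8781/10000 ≈ 0.878100
step 5 [2.5y] bond c/2=27/800: DF=(2053397/2000000 − 27/800·(0.958700+0.917700+0.895900+0.878100))/(1+27/800) = 437/500 ≈ 0.874000
step 6 [3y] swap r/2=1703/53541: DF=(1 − 1703/53541·(0.958700+0.917700+0.895900+0.878100+0.874000))/(1+1703/53541) = 8297/10000 ≈ 0.829700

1 1/2 9587/10000
2 1 9177/10000
3 3/2 8959/10000
4 2 8781/10000
5 5/2 437/500
6 3 8297/10000
s(2y) = (1/(8781/10000) − 1)/(2) = 1219/17562 ≈ 6.9411%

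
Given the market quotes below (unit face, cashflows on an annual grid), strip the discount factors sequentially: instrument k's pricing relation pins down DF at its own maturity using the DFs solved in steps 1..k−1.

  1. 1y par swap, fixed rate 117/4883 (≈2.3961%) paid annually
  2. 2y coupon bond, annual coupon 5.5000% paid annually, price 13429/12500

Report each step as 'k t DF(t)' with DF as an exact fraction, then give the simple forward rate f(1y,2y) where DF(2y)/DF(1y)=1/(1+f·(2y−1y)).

1 1 4883/5000
2 2 4837/5000
f(1y,2y) = ((4883/5000)/(4837/5000) − 1)/(1) = 46/4837 ≈ 0.9510%

step 1 [1y] swap r/1=117/4883: DF=(1 − 117/4883·(0))/(1+117/4883) = 4883/5000 ≈ 0.976600
step 2 [2y] bond c/1=11/200: DF=(13429/12500 − 11/200·(0.976600))/(1+11/200) = 4837/5000 ≈ 0.967400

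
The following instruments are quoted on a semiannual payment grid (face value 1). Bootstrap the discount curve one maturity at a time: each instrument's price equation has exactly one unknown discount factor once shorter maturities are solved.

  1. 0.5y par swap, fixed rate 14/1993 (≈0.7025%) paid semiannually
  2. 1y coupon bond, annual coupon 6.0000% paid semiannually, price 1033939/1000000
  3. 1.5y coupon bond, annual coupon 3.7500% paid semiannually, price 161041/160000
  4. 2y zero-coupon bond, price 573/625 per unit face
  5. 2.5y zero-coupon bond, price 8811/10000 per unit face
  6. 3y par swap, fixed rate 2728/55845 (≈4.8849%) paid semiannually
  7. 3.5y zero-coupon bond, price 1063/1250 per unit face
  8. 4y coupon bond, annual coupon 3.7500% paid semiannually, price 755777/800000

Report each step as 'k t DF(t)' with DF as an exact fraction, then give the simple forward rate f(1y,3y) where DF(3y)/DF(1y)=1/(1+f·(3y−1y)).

step 1 [0.5y] swap r/2=7/1993: DF=(1 − 7/1993·(0))/(1+7/1993) = 1993/2000 ≈ 0.996500
step 2 [1y] bond c/2=3/100: DF=(1033939/1000000 − 3/100·(0.996500))/(1+3/100) = 2437/2500 ≈ 0.974800
step 3 [1.5y] bond c/2=3/160: DF=(161041/160000 − 3/160·(0.996500+0.974800))/(1+3/160) = 9517/10000 ≈ 0.951700
step 4 [2y] zero: DF = P = 573/625 ≈ 0.916800
step 5 [2.5y] zero: DF = P = 8811/10000 ≈ 0.881100
step 6 [3y] swap r/2=1364/55845: DF=(1 − 1364/55845·(0.996500+0.974800+0.951700+0.916800+0.881100))/(1+1364/55845) = 2159/2500 ≈ 0.863600
step 7 [3.5y] zero: DF = P = 1063/1250 ≈ 0.850400
step 8 [4y] bond c/2=3/160: DF=(755777/800000 − 3/160·(0.996500+0.974800+0.951700+0.916800+0.881100+0.863600+0.850400))/(1+3/160) = 8089/10000 ≈ 0.808900

1 1/2 1993/2000
2 1 2437/2500
3 3/2 9517/10000
4 2 573/625
5 5/2 8811/10000
6 3 2159/2500
7 7/2 1063/1250
8 4 8089/10000
f(1y,3y) = ((2437/2500)/(2159/2500) − 1)/(2) = 139/2159 ≈ 6.4382%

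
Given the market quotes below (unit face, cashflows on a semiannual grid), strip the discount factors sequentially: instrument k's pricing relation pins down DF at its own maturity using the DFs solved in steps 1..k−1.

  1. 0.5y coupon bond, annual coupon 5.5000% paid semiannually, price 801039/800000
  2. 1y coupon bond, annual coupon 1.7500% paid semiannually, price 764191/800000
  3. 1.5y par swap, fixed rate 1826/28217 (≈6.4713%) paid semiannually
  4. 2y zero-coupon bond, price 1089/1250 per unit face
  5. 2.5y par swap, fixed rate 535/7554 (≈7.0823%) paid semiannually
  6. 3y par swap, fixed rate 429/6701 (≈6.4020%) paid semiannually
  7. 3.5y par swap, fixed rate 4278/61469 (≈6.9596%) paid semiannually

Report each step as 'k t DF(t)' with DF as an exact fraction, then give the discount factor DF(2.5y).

1 1/2 1949/2000
2 1 1877/2000
3 3/2 9087/10000
4 2 1089/1250
5 5/2 1679/2000
6 3 2071/2500
7 7/2 7861/10000
DF(2.5y) = 1679/2000 ≈ 0.839500

step 1 [0.5y] bond c/2=11/400: DF=(801039/800000 − 11/400·(0))/(1+11/400) = 1949/2000 ≈ 0.974500
step 2 [1y] bond c/2=7/800: DF=(764191/800000 − 7/800·(0.974500))/(1+7/800) = 1877/2000 ≈ 0.938500
step 3 [1.5y] swap r/2=913/28217: DF=(1 − 913/28217·(0.974500+0.938500))/(1+913/28217) = 9087/10000 ≈ 0.908700
step 4 [2y] zero: DF = P = 1089/1250 ≈ 0.871200
step 5 [2.5y] swap r/2=535/15108: DF=(1 − 535/15108·(0.974500+0.938500+0.908700+0.871200))/(1+535/15108) = 1679/2000 ≈ 0.839500
step 6 [3y] swap r/2=429/13402: DF=(1 − 429/13402·(0.974500+0.938500+0.908700+0.871200+0.839500))/(1+429/13402) = 2071/2500 ≈ 0.828400
step 7 [3.5y] swap r/2=2139/61469: DF=(1 − 2139/61469·(0.974500+0.938500+0.908700+0.871200+0.839500+0.828400))/(1+2139/61469) = 7861/10000 ≈ 0.786100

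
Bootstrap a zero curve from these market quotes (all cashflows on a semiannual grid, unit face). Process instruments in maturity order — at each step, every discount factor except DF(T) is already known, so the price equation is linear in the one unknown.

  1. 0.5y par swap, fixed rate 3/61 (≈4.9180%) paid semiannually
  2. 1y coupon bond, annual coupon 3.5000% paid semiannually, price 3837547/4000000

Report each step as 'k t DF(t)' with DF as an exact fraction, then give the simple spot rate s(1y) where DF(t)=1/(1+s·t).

1 1/2 122/125
2 1 9261/10000
s(1y) = (1/(9261/10000) − 1)/(1) = 739/9261 ≈ 7.9797%

step 1 [0.5y] swap r/2=3/122: DF=(1 − 3/122·(0))/(1+3/122) = 122/125 ≈ 0.976000
step 2 [1y] bond c/2=7/400: DF=(3837547/4000000 − 7/400·(0.976000))/(1+7/400) = 9261/10000 ≈ 0.926100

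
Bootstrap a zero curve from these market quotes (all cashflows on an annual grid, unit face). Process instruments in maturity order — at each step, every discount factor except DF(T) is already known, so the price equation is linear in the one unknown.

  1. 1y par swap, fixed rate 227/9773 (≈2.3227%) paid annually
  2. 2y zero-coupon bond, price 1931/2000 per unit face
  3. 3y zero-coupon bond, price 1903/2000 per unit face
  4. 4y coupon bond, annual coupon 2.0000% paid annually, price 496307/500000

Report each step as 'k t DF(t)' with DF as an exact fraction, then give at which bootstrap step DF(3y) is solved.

1 1 9773/10000
2 2 1931/2000
3 3 1903/2000
4 4 2291/2500
DF(3y) is solved at step 3

step 1 [1y] swap r/1=227/9773: DF=(1 − 227/9773·(0))/(1+227/9773) = 9773/10000 ≈ 0.977300
step 2 [2y] zero: DF = P = 1931/2000 ≈ 0.965500
step 3 [3y] zero: DF = P = 1903/2000 ≈ 0.951500
step 4 [4y] bond c/1=1/50: DF=(496307/500000 − 1/50·(0.977300+0.965500+0.951500))/(1+1/50) = 2291/2500 ≈ 0.916400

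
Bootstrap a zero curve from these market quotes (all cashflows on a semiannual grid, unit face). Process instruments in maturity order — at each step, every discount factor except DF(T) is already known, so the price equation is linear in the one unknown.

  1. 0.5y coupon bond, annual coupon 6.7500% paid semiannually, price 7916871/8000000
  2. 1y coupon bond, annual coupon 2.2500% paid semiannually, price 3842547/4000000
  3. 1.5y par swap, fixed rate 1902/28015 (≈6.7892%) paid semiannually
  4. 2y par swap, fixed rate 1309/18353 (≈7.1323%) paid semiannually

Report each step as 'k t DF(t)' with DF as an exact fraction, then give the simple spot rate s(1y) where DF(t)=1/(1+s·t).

step 1 [0.5y] bond c/2=27/800: DF=(7916871/8000000 − 27/800·(0))/(1+27/800) = 9573/10000 ≈ 0.957300
step 2 [1y] bond c/2=9/800: DF=(3842547/4000000 − 9/800·(0.957300))/(1+9/800) = 9393/10000 ≈ 0.939300
step 3 [1.5y] swap r/2=951/28015: DF=(1 − 951/28015·(0.957300+0.939300))/(1+951/28015) = 9049/10000 ≈ 0.904900
step 4 [2y] swap r/2=1309/36706: DF=(1 − 1309/36706·(0.957300+0.939300+0.904900))/(1+1309/36706) = 8691/10000 ≈ 0.869100

1 1/2 9573/10000
2 1 9393/10000
3 3/2 9049/10000
4 2 8691/10000
s(1y) = (1/(9393/10000) − 1)/(1) = 607/9393 ≈ 6.4623%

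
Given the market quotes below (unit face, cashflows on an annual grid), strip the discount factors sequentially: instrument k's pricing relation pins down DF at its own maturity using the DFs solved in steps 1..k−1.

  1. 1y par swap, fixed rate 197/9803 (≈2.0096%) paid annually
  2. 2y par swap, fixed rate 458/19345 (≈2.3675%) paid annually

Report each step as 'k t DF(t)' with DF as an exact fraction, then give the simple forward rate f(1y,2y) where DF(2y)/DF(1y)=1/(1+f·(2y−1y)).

1 1 9803/10000
2 2 4771/5000
f(1y,2y) = ((9803/10000)/(4771/5000) − 1)/(1) = 261/9542 ≈ 2.7353%

step 1 [1y] swap r/1=197/9803: DF=(1 − 197/9803·(0))/(1+197/9803) = 9803/10000 ≈ 0.980300
step 2 [2y] swap r/1=458/19345: DF=(1 − 458/19345·(0.980300))/(1+458/19345) = 4771/5000 ≈ 0.954200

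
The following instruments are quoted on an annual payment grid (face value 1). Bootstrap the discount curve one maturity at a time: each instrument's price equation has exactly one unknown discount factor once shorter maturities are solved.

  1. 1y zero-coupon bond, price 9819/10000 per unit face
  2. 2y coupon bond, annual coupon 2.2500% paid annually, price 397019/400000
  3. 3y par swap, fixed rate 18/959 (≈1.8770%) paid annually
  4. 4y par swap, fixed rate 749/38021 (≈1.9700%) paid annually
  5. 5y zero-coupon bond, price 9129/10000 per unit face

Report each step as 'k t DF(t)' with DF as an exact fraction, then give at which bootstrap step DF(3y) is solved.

step 1 [1y] zero: DF = P = 9819/10000 ≈ 0.981900
step 2 [2y] bond c/1=9/400: DF=(397019/400000 − 9/400·(0.981900))/(1+9/400) = 9491/10000 ≈ 0.949100
step 3 [3y] swap r/1=18/959: DF=(1 − 18/959·(0.981900+0.949100))/(1+18/959) = 473/500 ≈ 0.946000
step 4 [4y] swap r/1=749/38021: DF=(1 − 749/38021·(0.981900+0.949100+0.946000))/(1+749/38021) = 9251/10000 ≈ 0.925100
step 5 [5y] zero: DF = P = 9129/10000 ≈ 0.912900

1 1 9819/10000
2 2 9491/10000
3 3 473/500
4 4 9251/10000
5 5 9129/10000
DF(3y) is solved at step 3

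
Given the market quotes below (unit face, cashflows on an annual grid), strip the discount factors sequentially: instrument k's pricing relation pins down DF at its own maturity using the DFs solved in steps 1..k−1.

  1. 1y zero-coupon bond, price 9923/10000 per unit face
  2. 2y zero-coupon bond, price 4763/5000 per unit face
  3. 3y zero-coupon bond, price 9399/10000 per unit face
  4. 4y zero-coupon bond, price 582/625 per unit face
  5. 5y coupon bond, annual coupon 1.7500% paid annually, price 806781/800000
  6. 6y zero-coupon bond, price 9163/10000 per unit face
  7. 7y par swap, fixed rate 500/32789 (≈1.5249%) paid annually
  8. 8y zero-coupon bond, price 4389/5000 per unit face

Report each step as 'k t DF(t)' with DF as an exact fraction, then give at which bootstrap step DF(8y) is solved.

1 1 9923/10000
2 2 4763/5000
3 3 9399/10000
4 4 582/625
5 5 1851/2000
6 6 9163/10000
7 7 9/10
8 8 4389/5000
DF(8y) is solved at step 8

step 1 [1y] zero: DF = P = 9923/10000 ≈ 0.992300
step 2 [2y] zero: DF = P = 4763/5000 ≈ 0.952600
step 3 [3y] zero: DF = P = 9399/10000 ≈ 0.939900
step 4 [4y] zero: DF = P = 582/625 ≈ 0.931200
step 5 [5y] bond c/1=7/400: DF=(806781/800000 − 7/400·(0.992300+0.952600+0.939900+0.931200))/(1+7/400) = 1851/2000 ≈ 0.925500
step 6 [6y] zero: DF = P = 9163/10000 ≈ 0.916300
step 7 [7y] swap r/1=500/32789: DF=(1 − 500/32789·(0.992300+0.952600+0.939900+0.931200+0.925500+0.916300))/(1+500/32789) = 9/10 ≈ 0.900000
step 8 [8y] zero: DF = P = 4389/5000 ≈ 0.877800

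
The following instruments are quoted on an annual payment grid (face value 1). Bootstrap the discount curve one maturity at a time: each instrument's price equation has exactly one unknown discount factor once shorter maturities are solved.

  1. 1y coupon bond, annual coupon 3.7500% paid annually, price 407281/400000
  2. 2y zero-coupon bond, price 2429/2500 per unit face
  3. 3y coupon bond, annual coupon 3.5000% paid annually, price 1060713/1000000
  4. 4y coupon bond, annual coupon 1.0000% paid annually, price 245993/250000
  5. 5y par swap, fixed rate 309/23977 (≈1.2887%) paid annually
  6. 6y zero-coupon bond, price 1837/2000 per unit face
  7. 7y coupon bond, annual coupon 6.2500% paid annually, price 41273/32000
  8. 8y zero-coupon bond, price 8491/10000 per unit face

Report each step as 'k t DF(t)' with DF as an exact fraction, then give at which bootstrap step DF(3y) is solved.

step 1 [1y] bond c/1=3/80: DF=(407281/400000 − 3/80·(0))/(1+3/80) = 4907/5000 ≈ 0.981400
step 2 [2y] zero: DF = P = 2429/2500 ≈ 0.971600
step 3 [3y] bond c/1=7/200: DF=(1060713/1000000 − 7/200·(0.981400+0.971600))/(1+7/200) = 2397/2500 ≈ 0.958800
step 4 [4y] bond c/1=1/100: DF=(245993/250000 − 1/100·(0.981400+0.971600+0.958800))/(1+1/100) = 4727/5000 ≈ 0.945400
step 5 [5y] swap r/1=309/23977: DF=(1 − 309/23977·(0.981400+0.971600+0.958800+0.945400))/(1+309/23977) = 4691/5000 ≈ 0.938200
step 6 [6y] zero: DF = P = 1837/2000 ≈ 0.918500
step 7 [7y] bond c/1=1/16: DF=(41273/32000 − 1/16·(0.981400+0.971600+0.958800+0.945400+0.938200+0.918500))/(1+1/16) = 4389/5000 ≈ 0.877800
step 8 [8y] zero: DF = P = 8491/10000 ≈ 0.849100

1 1 4907/5000
2 2 2429/2500
3 3 2397/2500
4 4 4727/5000
5 5 4691/5000
6 6 1837/2000
7 7 4389/5000
8 8 8491/10000
DF(3y) is solved at step 3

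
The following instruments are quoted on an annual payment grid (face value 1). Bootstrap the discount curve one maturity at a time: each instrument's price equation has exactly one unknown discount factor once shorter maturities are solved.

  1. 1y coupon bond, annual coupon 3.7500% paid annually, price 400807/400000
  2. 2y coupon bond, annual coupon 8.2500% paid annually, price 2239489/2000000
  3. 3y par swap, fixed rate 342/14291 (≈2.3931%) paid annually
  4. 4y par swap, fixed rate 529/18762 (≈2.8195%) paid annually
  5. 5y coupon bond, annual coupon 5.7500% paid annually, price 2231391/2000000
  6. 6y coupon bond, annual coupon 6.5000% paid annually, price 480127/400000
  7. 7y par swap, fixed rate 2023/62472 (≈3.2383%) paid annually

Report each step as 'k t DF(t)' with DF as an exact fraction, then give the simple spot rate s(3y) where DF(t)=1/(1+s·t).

1 1 4829/5000
2 2 1201/1250
3 3 2329/2500
4 4 4471/5000
5 5 851/1000
6 6 8461/10000
7 7 7977/10000
s(3y) = (1/(2329/2500) − 1)/(3) = 57/2329 ≈ 2.4474%

step 1 [1y] bond c/1=3/80: DF=(400807/400000 − 3/80·(0))/(1+3/80) = 4829/5000 ≈ 0.965800
step 2 [2y] bond c/1=33/400: DF=(2239489/2000000 − 33/400·(0.965800))/(1+33/400) = 1201/1250 ≈ 0.960800
step 3 [3y] swap r/1=342/14291: DF=(1 − 342/14291·(0.965800+0.960800))/(1+342/14291) = 2329/2500 ≈ 0.931600
step 4 [4y] swap r/1=529/18762: DF=(1 − 529/18762·(0.965800+0.960800+0.931600))/(1+529/18762) = 4471/5000 ≈ 0.894200
step 5 [5y] bond c/1=23/400: DF=(2231391/2000000 − 23/400·(0.965800+0.960800+0.931600+0.894200))/(1+23/400) = 851/1000 ≈ 0.851000
step 6 [6y] bond c/1=13/200: DF=(480127/400000 − 13/200·(0.965800+0.960800+0.931600+0.894200+0.851000))/(1+13/200) = 8461/10000 ≈ 0.846100
step 7 [7y] swap r/1=2023/62472: DF=(1 − 2023/62472·(0.965800+0.960800+0.931600+0.894200+0.851000+0.846100))/(1+2023/62472) = 7977/10000 ≈ 0.797700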